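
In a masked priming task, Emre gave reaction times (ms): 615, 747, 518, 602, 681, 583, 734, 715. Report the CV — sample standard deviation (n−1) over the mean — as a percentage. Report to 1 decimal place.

12.6%

n = 8, Σ = 5195, M = 649.3750
Σ(x−M)² = 47089.875; s = √(47089.875/7) = 82.0191
CV = 82.0191 / 649.3750 = 0.12630 = 12.630%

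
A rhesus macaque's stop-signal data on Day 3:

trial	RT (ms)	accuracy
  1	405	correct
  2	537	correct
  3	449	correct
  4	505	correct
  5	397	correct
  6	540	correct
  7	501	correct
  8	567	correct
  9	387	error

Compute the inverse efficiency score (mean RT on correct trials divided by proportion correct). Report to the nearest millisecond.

549 ms

Correct trials (n=8): 405, 537, 449, 505, 397, 540, 501, 567
Mean correct RT = 3901/8 = 487.6250 ms
Proportion correct = 8/9
IES = 487.6250 / (8/9) = 548.578 ms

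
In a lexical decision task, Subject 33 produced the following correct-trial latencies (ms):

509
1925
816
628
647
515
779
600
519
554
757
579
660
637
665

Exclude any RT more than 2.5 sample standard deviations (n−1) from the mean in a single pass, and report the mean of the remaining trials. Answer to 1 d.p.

633.2 ms

n = 15, ΣRT = 10790, M = 719.333
Σ(x−M)² = 1682175.33; s = √(1682175.33/14) = 346.634
Cutoffs: 719.333 ± 2.5·346.634 → [-147.3, 1585.9]
Outside: 1925 → excluded.
Retained (n=14): Σ = 8865, mean = 8865/14 = 633.214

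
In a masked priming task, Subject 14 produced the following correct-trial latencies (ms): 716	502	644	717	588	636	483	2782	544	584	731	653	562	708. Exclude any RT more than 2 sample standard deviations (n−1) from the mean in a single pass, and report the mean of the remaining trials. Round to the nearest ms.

n = 14, ΣRT = 10850, M = 775.000
Σ(x−M)² = 4422658.00; s = √(4422658.00/13) = 583.270
Cutoffs: 775.000 ± 2·583.270 → [-391.5, 1941.5]
Outside: 2782 → excluded.
Retained (n=13): Σ = 8068, mean = 8068/13 = 620.615

621 ms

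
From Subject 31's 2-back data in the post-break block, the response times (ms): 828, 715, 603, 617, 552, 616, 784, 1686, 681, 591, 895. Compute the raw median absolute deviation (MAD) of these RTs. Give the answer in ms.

Sorted: 552, 591, 603, 616, 617, 681, 715, 784, 828, 895, 1686 → median = 681
|x − 681|: 147, 34, 78, 64, 129, 65, 103, 1005, 0, 90, 214
Sorted deviations: 0, 34, 64, 65, 78, 90, 103, 129, 147, 214, 1005 → MAD = 90

90 ms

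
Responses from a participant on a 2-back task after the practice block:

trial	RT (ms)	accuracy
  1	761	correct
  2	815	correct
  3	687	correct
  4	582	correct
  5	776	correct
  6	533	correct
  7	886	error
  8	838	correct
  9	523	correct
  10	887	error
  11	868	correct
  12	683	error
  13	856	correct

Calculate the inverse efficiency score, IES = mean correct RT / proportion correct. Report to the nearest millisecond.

Correct trials (n=10): 761, 815, 687, 582, 776, 533, 838, 523, 868, 856
Mean correct RT = 7239/10 = 723.9000 ms
Proportion correct = 10/13
IES = 723.9000 / (10/13) = 941.070 ms

941 ms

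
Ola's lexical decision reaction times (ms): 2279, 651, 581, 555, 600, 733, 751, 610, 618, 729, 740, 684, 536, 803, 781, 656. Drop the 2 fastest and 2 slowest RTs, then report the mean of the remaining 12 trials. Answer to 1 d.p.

677.8 ms

Sorted: 536, 555, 581, 600, 610, 618, 651, 656, 684, 729, 733, 740, 751, 781, 803, 2279
Drop lowest 2 (536, 555) and highest 2 (803, 2279)
Remaining (n=12): Σ = 8134, mean = 8134/12 = 677.833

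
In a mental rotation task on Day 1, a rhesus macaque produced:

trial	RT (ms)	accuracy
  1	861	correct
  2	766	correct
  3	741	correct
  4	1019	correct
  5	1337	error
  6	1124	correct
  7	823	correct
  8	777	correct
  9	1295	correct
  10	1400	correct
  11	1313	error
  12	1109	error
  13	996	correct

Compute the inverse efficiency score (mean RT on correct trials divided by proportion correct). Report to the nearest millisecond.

1274 ms

Correct trials (n=10): 861, 766, 741, 1019, 1124, 823, 777, 1295, 1400, 996
Mean correct RT = 9802/10 = 980.2000 ms
Proportion correct = 10/13
IES = 980.2000 / (10/13) = 1274.260 ms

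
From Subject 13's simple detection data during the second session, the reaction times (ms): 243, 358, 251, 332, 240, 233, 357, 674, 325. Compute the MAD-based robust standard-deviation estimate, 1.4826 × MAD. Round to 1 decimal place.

Sorted: 233, 240, 243, 251, 325, 332, 357, 358, 674 → median = 325
|x − 325| sorted: 0, 7, 32, 33, 74, 82, 85, 92, 349 → MAD = 74
Robust SD ≈ 1.4826 × 74 = 109.712

109.7 ms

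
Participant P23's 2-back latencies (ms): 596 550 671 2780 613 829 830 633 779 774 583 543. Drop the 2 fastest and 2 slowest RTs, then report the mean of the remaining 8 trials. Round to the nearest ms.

Sorted: 543, 550, 583, 596, 613, 633, 671, 774, 779, 829, 830, 2780
Drop lowest 2 (543, 550) and highest 2 (830, 2780)
Remaining (n=8): Σ = 5478, mean = 5478/8 = 684.750

685 ms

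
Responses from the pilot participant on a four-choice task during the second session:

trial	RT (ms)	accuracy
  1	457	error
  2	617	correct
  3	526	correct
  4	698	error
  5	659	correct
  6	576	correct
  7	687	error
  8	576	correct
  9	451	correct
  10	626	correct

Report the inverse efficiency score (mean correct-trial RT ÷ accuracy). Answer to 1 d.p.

822.7 ms

Correct trials (n=7): 617, 526, 659, 576, 576, 451, 626
Mean correct RT = 4031/7 = 575.8571 ms
Proportion correct = 7/10
IES = 575.8571 / (7/10) = 822.653 ms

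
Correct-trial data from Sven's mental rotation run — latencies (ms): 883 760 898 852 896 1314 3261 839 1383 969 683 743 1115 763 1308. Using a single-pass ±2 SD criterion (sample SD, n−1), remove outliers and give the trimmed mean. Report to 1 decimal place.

957.6 ms

n = 15, ΣRT = 16667, M = 1111.133
Σ(x−M)² = 5644237.73; s = √(5644237.73/14) = 634.949
Cutoffs: 1111.133 ± 2·634.949 → [-158.8, 2381.0]
Outside: 3261 → excluded.
Retained (n=14): Σ = 13406, mean = 13406/14 = 957.571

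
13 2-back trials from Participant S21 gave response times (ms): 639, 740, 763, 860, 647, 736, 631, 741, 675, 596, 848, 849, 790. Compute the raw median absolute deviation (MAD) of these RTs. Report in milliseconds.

Sorted: 596, 631, 639, 647, 675, 736, 740, 741, 763, 790, 848, 849, 860 → median = 740
|x − 740|: 101, 0, 23, 120, 93, 4, 109, 1, 65, 144, 108, 109, 50
Sorted deviations: 0, 1, 4, 23, 50, 65, 93, 101, 108, 109, 109, 120, 144 → MAD = 93

93 ms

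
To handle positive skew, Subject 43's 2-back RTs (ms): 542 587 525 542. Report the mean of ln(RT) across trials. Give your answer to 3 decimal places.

ln(RT): 6.2953, 6.3750, 6.2634, 6.2953
Σ ln(RT) = 25.2290
Mean = 25.2290/4 = 6.30724

6.307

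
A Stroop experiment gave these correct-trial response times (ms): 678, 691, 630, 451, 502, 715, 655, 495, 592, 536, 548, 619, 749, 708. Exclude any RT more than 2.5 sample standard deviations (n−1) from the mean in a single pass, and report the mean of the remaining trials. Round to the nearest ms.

612 ms

n = 14, ΣRT = 8569, M = 612.071
Σ(x−M)² = 113394.93; s = √(113394.93/13) = 93.395
Cutoffs: 612.071 ± 2.5·93.395 → [378.6, 845.6]
No RTs fall outside the cutoffs; all 14 retained. Mean = 8569/14 = 612.071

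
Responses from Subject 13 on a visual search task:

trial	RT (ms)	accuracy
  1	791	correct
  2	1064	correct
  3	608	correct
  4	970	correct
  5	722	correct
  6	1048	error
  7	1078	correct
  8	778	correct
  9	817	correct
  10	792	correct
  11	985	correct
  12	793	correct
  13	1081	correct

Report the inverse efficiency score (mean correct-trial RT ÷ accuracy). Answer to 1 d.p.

946.0 ms

Correct trials (n=12): 791, 1064, 608, 970, 722, 1078, 778, 817, 792, 985, 793, 1081
Mean correct RT = 10479/12 = 873.2500 ms
Proportion correct = 12/13
IES = 873.2500 / (12/13) = 946.021 ms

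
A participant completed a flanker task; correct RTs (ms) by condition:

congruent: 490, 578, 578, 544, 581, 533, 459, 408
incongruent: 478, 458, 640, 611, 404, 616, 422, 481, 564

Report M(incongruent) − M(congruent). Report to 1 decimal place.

-2.0 ms

M(congruent) = 4171/8 = 521.375
M(incongruent) = 4674/9 = 519.333
Difference = 519.333 − 521.375 = -2.042 ms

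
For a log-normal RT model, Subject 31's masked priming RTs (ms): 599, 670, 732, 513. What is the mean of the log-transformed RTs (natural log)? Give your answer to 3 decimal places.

ln(RT): 6.3953, 6.5073, 6.5958, 6.2403
Σ ln(RT) = 25.7386
Mean = 25.7386/4 = 6.43465

6.435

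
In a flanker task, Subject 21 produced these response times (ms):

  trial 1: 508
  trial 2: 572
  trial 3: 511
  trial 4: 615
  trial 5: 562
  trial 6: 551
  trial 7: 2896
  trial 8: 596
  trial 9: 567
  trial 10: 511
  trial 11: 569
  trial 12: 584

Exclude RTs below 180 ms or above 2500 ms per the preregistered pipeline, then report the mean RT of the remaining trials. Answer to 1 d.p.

Excluded: 2896
Retained (n=11): Σ = 6146
Mean = 6146/11 = 558.7273

558.7 ms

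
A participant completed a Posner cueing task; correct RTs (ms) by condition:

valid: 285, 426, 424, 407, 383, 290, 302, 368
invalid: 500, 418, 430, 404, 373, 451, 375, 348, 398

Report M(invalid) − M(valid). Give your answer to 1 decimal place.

M(valid) = 2885/8 = 360.625
M(invalid) = 3697/9 = 410.778
Difference = 410.778 − 360.625 = 50.153 ms

50.2 ms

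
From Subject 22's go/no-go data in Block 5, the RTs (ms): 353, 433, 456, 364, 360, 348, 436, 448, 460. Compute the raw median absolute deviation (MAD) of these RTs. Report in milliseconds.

27 ms

Sorted: 348, 353, 360, 364, 433, 436, 448, 456, 460 → median = 433
|x − 433|: 80, 0, 23, 69, 73, 85, 3, 15, 27
Sorted deviations: 0, 3, 15, 23, 27, 69, 73, 80, 85 → MAD = 27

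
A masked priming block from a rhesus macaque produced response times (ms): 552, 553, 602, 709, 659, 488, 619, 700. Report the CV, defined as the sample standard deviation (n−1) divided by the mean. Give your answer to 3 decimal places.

n = 8, Σ = 4882, M = 610.2500
Σ(x−M)² = 41943.500; s = √(41943.500/7) = 77.4075
CV = 77.4075 / 610.2500 = 0.12685

0.127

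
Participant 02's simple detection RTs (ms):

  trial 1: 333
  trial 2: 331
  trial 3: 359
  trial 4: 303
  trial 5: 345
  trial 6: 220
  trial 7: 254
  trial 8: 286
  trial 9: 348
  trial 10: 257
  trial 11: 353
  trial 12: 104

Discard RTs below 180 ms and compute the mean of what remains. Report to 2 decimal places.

Excluded: 104
Retained (n=11): Σ = 3389
Mean = 3389/11 = 308.0909

308.09 ms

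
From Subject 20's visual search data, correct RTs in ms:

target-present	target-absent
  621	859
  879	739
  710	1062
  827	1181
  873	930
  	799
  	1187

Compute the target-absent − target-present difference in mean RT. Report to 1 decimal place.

M(target-present) = 3910/5 = 782.000
M(target-absent) = 6757/7 = 965.286
Difference = 965.286 − 782.000 = 183.286 ms

183.3 ms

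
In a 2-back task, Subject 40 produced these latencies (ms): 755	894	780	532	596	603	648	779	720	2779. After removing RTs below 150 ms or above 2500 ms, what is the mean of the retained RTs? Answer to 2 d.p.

Excluded: 2779
Retained (n=9): Σ = 6307
Mean = 6307/9 = 700.7778

700.78 ms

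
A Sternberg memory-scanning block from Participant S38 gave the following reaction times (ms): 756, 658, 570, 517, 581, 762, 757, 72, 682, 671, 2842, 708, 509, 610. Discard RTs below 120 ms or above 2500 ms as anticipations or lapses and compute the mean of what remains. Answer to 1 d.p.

648.4 ms

Excluded: 72, 2842
Retained (n=12): Σ = 7781
Mean = 7781/12 = 648.4167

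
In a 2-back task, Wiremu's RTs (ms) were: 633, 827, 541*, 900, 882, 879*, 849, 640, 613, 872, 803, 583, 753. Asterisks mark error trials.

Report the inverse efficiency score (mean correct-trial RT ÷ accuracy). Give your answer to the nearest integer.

Correct trials (n=11): 633, 827, 900, 882, 849, 640, 613, 872, 803, 583, 753
Mean correct RT = 8355/11 = 759.5455 ms
Proportion correct = 11/13
IES = 759.5455 / (11/13) = 897.645 ms

898 ms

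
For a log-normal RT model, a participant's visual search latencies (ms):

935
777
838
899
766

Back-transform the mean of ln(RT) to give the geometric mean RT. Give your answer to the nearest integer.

840 ms

ln(RT): 6.8405, 6.6554, 6.7310, 6.8013, 6.6412
Mean ln(RT) = 33.6695/5 = 6.73389
Geometric mean = exp(6.73389) = 840.41 ms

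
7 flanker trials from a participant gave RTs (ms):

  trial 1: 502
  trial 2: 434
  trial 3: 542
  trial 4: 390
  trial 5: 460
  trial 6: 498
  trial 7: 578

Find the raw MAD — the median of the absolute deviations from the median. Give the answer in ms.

44 ms

Sorted: 390, 434, 460, 498, 502, 542, 578 → median = 498
|x − 498|: 4, 64, 44, 108, 38, 0, 80
Sorted deviations: 0, 4, 38, 44, 64, 80, 108 → MAD = 44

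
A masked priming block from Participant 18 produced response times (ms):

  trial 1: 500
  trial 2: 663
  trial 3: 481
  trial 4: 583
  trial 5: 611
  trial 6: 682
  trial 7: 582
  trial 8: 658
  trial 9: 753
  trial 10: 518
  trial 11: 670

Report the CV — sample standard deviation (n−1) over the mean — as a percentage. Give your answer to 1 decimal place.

14.0%

n = 11, Σ = 6701, M = 609.1818
Σ(x−M)² = 73057.636; s = √(73057.636/10) = 85.4738
CV = 85.4738 / 609.1818 = 0.14031 = 14.031%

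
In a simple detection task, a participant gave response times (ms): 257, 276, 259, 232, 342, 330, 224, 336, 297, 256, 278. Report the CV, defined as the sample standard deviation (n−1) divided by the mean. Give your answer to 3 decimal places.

0.146

n = 11, Σ = 3087, M = 280.6364
Σ(x−M)² = 16770.545; s = √(16770.545/10) = 40.9519
CV = 40.9519 / 280.6364 = 0.14592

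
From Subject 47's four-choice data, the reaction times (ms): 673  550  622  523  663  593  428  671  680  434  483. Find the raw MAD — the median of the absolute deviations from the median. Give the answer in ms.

Sorted: 428, 434, 483, 523, 550, 593, 622, 663, 671, 673, 680 → median = 593
|x − 593|: 80, 43, 29, 70, 70, 0, 165, 78, 87, 159, 110
Sorted deviations: 0, 29, 43, 70, 70, 78, 80, 87, 110, 159, 165 → MAD = 78

78 ms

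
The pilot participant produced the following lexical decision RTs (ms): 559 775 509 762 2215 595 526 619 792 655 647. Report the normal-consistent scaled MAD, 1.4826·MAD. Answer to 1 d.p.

170.5 ms

Sorted: 509, 526, 559, 595, 619, 647, 655, 762, 775, 792, 2215 → median = 647
|x − 647| sorted: 0, 8, 28, 52, 88, 115, 121, 128, 138, 145, 1568 → MAD = 115
Robust SD ≈ 1.4826 × 115 = 170.499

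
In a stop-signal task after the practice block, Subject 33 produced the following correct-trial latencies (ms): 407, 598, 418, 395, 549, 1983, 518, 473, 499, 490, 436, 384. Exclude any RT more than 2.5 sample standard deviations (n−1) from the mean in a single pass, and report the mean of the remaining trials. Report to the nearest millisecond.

n = 12, ΣRT = 7150, M = 595.833
Σ(x−M)² = 2146189.67; s = √(2146189.67/11) = 441.710
Cutoffs: 595.833 ± 2.5·441.710 → [-508.4, 1700.1]
Outside: 1983 → excluded.
Retained (n=11): Σ = 5167, mean = 5167/11 = 469.727

470 ms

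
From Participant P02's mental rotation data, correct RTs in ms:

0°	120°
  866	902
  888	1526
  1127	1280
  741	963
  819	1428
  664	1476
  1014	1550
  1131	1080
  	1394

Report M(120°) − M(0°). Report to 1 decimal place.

382.5 ms

M(0°) = 7250/8 = 906.250
M(120°) = 11599/9 = 1288.778
Difference = 1288.778 − 906.250 = 382.528 ms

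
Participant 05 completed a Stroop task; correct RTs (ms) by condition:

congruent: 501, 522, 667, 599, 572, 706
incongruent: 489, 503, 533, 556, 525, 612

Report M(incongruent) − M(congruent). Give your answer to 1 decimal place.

M(congruent) = 3567/6 = 594.500
M(incongruent) = 3218/6 = 536.333
Difference = 536.333 − 594.500 = -58.167 ms

-58.2 ms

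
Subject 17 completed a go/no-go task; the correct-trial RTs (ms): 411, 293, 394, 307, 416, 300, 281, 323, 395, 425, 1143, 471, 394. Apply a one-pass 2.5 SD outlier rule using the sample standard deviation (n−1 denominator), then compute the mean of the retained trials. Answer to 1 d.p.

n = 13, ΣRT = 5553, M = 427.154
Σ(x−M)² = 598791.69; s = √(598791.69/12) = 223.382
Cutoffs: 427.154 ± 2.5·223.382 → [-131.3, 985.6]
Outside: 1143 → excluded.
Retained (n=12): Σ = 4410, mean = 4410/12 = 367.500

367.5 ms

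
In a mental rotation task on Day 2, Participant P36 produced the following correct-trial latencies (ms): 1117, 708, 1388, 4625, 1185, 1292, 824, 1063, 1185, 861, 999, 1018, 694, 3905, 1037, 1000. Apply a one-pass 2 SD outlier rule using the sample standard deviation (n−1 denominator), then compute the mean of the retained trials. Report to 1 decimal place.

n = 16, ΣRT = 22901, M = 1431.312
Σ(x−M)² = 19155969.44; s = √(19155969.44/15) = 1130.073
Cutoffs: 1431.312 ± 2·1130.073 → [-828.8, 3691.5]
Outside: 3905, 4625 → excluded.
Retained (n=14): Σ = 14371, mean = 14371/14 = 1026.500

1026.5 ms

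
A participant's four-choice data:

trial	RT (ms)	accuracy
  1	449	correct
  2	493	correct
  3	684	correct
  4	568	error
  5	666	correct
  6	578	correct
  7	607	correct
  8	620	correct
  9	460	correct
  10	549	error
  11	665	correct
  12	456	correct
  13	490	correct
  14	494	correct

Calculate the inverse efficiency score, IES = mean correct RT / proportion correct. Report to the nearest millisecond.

648 ms

Correct trials (n=12): 449, 493, 684, 666, 578, 607, 620, 460, 665, 456, 490, 494
Mean correct RT = 6662/12 = 555.1667 ms
Proportion correct = 12/14
IES = 555.1667 / (12/14) = 647.694 ms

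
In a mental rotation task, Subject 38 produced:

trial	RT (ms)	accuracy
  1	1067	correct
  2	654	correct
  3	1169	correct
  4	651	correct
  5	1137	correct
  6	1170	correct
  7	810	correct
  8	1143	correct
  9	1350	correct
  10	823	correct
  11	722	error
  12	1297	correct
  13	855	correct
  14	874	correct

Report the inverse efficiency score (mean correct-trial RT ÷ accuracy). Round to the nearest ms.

1077 ms

Correct trials (n=13): 1067, 654, 1169, 651, 1137, 1170, 810, 1143, 1350, 823, 1297, 855, 874
Mean correct RT = 13000/13 = 1000.0000 ms
Proportion correct = 13/14
IES = 1000.0000 / (13/14) = 1076.923 ms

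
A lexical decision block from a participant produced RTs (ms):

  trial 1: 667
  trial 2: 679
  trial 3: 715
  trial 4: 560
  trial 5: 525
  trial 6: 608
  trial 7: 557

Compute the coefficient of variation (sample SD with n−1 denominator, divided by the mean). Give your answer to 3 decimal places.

0.117

n = 7, Σ = 4311, M = 615.8571
Σ(x−M)² = 31332.857; s = √(31332.857/6) = 72.2644
CV = 72.2644 / 615.8571 = 0.11734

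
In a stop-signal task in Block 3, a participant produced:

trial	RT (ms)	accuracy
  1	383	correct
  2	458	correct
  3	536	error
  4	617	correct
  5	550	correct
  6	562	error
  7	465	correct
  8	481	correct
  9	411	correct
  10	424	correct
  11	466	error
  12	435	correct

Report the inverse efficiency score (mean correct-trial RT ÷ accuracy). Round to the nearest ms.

Correct trials (n=9): 383, 458, 617, 550, 465, 481, 411, 424, 435
Mean correct RT = 4224/9 = 469.3333 ms
Proportion correct = 9/12
IES = 469.3333 / (9/12) = 625.778 ms

626 ms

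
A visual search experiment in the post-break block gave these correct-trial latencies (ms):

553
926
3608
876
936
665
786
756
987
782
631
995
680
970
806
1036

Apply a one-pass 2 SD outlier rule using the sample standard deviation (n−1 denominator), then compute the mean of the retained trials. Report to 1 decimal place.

n = 16, ΣRT = 15993, M = 999.562
Σ(x−M)² = 7570085.94; s = √(7570085.94/15) = 710.403
Cutoffs: 999.562 ± 2·710.403 → [-421.2, 2420.4]
Outside: 3608 → excluded.
Retained (n=15): Σ = 12385, mean = 12385/15 = 825.667

825.7 ms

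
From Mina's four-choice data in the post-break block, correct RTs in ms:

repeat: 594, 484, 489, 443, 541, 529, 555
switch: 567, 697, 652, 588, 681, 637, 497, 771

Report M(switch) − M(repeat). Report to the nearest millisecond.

117 ms

M(repeat) = 3635/7 = 519.286
M(switch) = 5090/8 = 636.250
Difference = 636.250 − 519.286 = 116.964 ms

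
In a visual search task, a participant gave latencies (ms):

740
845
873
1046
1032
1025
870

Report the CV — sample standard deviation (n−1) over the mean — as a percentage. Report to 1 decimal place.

n = 7, Σ = 6431, M = 918.7143
Σ(x−M)² = 82167.429; s = √(82167.429/6) = 117.0238
CV = 117.0238 / 918.7143 = 0.12738 = 12.738%

12.7%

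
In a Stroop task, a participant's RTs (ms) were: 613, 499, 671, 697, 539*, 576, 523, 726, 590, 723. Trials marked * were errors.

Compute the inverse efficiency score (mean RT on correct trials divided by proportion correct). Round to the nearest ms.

694 ms

Correct trials (n=9): 613, 499, 671, 697, 576, 523, 726, 590, 723
Mean correct RT = 5618/9 = 624.2222 ms
Proportion correct = 9/10
IES = 624.2222 / (9/10) = 693.580 ms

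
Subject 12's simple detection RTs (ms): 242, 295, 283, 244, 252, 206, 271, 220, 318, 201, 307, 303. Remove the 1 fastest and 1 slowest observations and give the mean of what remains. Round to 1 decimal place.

Sorted: 201, 206, 220, 242, 244, 252, 271, 283, 295, 303, 307, 318
Drop lowest 1 (201) and highest 1 (318)
Remaining (n=10): Σ = 2623, mean = 2623/10 = 262.300

262.3 ms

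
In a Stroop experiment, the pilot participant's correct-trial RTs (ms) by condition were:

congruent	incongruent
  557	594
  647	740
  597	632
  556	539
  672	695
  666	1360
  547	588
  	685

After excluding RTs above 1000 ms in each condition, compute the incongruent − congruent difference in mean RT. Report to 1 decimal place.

33.0 ms

incongruent: exclude 1360
M(congruent) = 4242/7 = 606.000
M(incongruent) = 4473/7 = 639.000
Difference = 639.000 − 606.000 = 33.000 ms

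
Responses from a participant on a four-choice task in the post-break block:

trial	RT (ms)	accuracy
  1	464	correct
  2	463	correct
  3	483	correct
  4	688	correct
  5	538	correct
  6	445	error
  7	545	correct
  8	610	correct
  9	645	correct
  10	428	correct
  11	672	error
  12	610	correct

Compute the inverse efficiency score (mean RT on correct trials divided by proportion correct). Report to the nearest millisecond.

657 ms

Correct trials (n=10): 464, 463, 483, 688, 538, 545, 610, 645, 428, 610
Mean correct RT = 5474/10 = 547.4000 ms
Proportion correct = 10/12
IES = 547.4000 / (10/12) = 656.880 ms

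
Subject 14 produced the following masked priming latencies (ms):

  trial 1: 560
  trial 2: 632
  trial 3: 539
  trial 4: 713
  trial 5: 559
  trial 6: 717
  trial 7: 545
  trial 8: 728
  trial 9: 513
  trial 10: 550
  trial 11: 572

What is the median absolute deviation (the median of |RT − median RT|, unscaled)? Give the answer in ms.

Sorted: 513, 539, 545, 550, 559, 560, 572, 632, 713, 717, 728 → median = 560
|x − 560|: 0, 72, 21, 153, 1, 157, 15, 168, 47, 10, 12
Sorted deviations: 0, 1, 10, 12, 15, 21, 47, 72, 153, 157, 168 → MAD = 21

21 ms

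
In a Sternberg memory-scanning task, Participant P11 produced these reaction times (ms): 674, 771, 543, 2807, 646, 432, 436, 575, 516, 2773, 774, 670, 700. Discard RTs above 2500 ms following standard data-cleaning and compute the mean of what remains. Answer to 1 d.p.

Excluded: 2773, 2807
Retained (n=11): Σ = 6737
Mean = 6737/11 = 612.4545

612.5 ms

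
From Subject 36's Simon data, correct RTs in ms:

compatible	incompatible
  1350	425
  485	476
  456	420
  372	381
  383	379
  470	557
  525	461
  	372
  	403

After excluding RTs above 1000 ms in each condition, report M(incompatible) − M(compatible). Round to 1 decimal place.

compatible: exclude 1350
M(compatible) = 2691/6 = 448.500
M(incompatible) = 3874/9 = 430.444
Difference = 430.444 − 448.500 = -18.056 ms

-18.1 ms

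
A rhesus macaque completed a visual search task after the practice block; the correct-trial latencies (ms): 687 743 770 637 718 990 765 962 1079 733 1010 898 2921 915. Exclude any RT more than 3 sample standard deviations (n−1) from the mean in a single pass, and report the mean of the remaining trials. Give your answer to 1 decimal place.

839.0 ms

n = 14, ΣRT = 13828, M = 987.714
Σ(x−M)² = 4268366.86; s = √(4268366.86/13) = 573.006
Cutoffs: 987.714 ± 3·573.006 → [-731.3, 2706.7]
Outside: 2921 → excluded.
Retained (n=13): Σ = 10907, mean = 10907/13 = 839.000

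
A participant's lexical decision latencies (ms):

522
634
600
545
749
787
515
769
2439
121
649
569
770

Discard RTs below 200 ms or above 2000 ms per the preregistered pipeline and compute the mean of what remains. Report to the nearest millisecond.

646 ms

Excluded: 121, 2439
Retained (n=11): Σ = 7109
Mean = 7109/11 = 646.2727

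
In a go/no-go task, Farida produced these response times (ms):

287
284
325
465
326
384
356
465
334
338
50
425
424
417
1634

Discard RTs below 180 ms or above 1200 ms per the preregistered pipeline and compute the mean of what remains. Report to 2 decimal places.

Excluded: 50, 1634
Retained (n=13): Σ = 4830
Mean = 4830/13 = 371.5385

371.54 ms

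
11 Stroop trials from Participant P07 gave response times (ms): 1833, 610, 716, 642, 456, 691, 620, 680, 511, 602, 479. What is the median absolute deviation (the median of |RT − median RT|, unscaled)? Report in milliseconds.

71 ms

Sorted: 456, 479, 511, 602, 610, 620, 642, 680, 691, 716, 1833 → median = 620
|x − 620|: 1213, 10, 96, 22, 164, 71, 0, 60, 109, 18, 141
Sorted deviations: 0, 10, 18, 22, 60, 71, 96, 109, 141, 164, 1213 → MAD = 71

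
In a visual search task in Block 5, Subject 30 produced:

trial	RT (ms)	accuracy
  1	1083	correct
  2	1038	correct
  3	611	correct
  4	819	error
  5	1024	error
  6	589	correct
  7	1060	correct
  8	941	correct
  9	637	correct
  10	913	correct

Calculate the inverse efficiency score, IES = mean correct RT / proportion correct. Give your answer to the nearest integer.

1074 ms

Correct trials (n=8): 1083, 1038, 611, 589, 1060, 941, 637, 913
Mean correct RT = 6872/8 = 859.0000 ms
Proportion correct = 8/10
IES = 859.0000 / (8/10) = 1073.750 ms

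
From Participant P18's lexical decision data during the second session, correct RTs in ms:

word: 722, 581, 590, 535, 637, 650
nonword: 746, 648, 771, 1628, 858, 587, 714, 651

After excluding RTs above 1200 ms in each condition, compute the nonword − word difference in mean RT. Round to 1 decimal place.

nonword: exclude 1628
M(word) = 3715/6 = 619.167
M(nonword) = 4975/7 = 710.714
Difference = 710.714 − 619.167 = 91.548 ms

91.5 ms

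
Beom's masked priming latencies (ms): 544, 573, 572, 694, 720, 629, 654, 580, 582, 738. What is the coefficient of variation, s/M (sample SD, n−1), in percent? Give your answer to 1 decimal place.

n = 10, Σ = 6286, M = 628.6000
Σ(x−M)² = 43230.400; s = √(43230.400/9) = 69.3064
CV = 69.3064 / 628.6000 = 0.11026 = 11.026%

11.0%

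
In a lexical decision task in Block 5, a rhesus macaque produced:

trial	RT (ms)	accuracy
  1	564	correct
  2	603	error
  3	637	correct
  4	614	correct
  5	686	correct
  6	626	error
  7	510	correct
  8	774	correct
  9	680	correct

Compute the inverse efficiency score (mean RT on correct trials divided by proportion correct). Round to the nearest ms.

Correct trials (n=7): 564, 637, 614, 686, 510, 774, 680
Mean correct RT = 4465/7 = 637.8571 ms
Proportion correct = 7/9
IES = 637.8571 / (7/9) = 820.102 ms

820 ms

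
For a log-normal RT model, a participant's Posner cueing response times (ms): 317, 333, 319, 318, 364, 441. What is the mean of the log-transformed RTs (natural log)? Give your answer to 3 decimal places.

ln(RT): 5.7589, 5.8081, 5.7652, 5.7621, 5.8972, 6.0890
Σ ln(RT) = 35.0805
Mean = 35.0805/6 = 5.84675

5.847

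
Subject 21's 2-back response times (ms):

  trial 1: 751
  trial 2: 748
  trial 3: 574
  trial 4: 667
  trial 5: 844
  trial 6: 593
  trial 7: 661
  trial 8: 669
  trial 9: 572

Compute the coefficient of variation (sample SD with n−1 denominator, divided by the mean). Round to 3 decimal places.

0.136

n = 9, Σ = 6079, M = 675.4444
Σ(x−M)² = 67494.222; s = √(67494.222/8) = 91.8519
CV = 91.8519 / 675.4444 = 0.13599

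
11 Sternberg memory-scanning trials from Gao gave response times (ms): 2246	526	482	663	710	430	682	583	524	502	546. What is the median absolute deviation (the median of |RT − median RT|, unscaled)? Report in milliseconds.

Sorted: 430, 482, 502, 524, 526, 546, 583, 663, 682, 710, 2246 → median = 546
|x − 546|: 1700, 20, 64, 117, 164, 116, 136, 37, 22, 44, 0
Sorted deviations: 0, 20, 22, 37, 44, 64, 116, 117, 136, 164, 1700 → MAD = 64

64 ms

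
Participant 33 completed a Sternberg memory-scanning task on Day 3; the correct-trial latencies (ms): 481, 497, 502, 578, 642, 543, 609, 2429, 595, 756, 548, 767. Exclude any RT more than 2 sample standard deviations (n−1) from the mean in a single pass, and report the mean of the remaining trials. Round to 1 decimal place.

n = 12, ΣRT = 8947, M = 745.583
Σ(x−M)² = 3185812.92; s = √(3185812.92/11) = 538.163
Cutoffs: 745.583 ± 2·538.163 → [-330.7, 1821.9]
Outside: 2429 → excluded.
Retained (n=11): Σ = 6518, mean = 6518/11 = 592.545

592.5 ms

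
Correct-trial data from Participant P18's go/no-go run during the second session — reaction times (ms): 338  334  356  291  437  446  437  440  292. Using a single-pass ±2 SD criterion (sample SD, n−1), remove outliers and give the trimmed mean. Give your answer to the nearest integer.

n = 9, ΣRT = 3371, M = 374.556
Σ(x−M)² = 34308.22; s = √(34308.22/8) = 65.487
Cutoffs: 374.556 ± 2·65.487 → [243.6, 505.5]
No RTs fall outside the cutoffs; all 9 retained. Mean = 3371/9 = 374.556

375 ms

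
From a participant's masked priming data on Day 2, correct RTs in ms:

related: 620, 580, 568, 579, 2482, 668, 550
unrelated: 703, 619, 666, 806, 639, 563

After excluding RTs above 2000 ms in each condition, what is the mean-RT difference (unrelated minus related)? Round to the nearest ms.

related: exclude 2482
M(related) = 3565/6 = 594.167
M(unrelated) = 3996/6 = 666.000
Difference = 666.000 − 594.167 = 71.833 ms

72 ms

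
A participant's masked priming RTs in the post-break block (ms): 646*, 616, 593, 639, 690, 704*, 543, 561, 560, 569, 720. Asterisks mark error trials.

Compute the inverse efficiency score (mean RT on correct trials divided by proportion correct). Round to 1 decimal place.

745.7 ms

Correct trials (n=9): 616, 593, 639, 690, 543, 561, 560, 569, 720
Mean correct RT = 5491/9 = 610.1111 ms
Proportion correct = 9/11
IES = 610.1111 / (9/11) = 745.691 ms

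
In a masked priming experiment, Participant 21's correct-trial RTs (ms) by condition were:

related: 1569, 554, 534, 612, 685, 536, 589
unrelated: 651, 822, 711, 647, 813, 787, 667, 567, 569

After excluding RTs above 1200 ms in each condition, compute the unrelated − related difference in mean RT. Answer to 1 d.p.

related: exclude 1569
M(related) = 3510/6 = 585.000
M(unrelated) = 6234/9 = 692.667
Difference = 692.667 − 585.000 = 107.667 ms

107.7 ms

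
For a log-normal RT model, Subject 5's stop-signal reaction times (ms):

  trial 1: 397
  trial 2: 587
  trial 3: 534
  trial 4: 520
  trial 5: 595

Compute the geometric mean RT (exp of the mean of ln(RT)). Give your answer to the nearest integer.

521 ms

ln(RT): 5.9839, 6.3750, 6.2804, 6.2538, 6.3886
Mean ln(RT) = 31.2817/5 = 6.25635
Geometric mean = exp(6.25635) = 521.31 ms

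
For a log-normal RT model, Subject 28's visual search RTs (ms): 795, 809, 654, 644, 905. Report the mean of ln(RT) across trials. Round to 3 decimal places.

ln(RT): 6.6783, 6.6958, 6.4831, 6.4677, 6.8079
Σ ln(RT) = 33.1329
Mean = 33.1329/5 = 6.62658

6.627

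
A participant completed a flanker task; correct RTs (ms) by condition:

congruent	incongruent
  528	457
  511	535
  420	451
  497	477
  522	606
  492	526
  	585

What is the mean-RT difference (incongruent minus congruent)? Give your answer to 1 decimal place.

M(congruent) = 2970/6 = 495.000
M(incongruent) = 3637/7 = 519.571
Difference = 519.571 − 495.000 = 24.571 ms

24.6 ms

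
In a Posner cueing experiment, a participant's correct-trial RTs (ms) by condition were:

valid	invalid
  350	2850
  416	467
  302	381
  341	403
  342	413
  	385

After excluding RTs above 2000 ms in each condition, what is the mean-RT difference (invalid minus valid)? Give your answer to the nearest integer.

60 ms

invalid: exclude 2850
M(valid) = 1751/5 = 350.200
M(invalid) = 2049/5 = 409.800
Difference = 409.800 − 350.200 = 59.600 ms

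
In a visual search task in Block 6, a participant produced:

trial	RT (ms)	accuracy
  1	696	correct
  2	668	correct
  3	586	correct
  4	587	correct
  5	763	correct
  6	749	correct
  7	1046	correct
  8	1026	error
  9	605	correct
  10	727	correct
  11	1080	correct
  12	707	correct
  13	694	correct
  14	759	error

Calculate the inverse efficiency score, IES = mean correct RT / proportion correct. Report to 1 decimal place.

866.1 ms

Correct trials (n=12): 696, 668, 586, 587, 763, 749, 1046, 605, 727, 1080, 707, 694
Mean correct RT = 8908/12 = 742.3333 ms
Proportion correct = 12/14
IES = 742.3333 / (12/14) = 866.056 ms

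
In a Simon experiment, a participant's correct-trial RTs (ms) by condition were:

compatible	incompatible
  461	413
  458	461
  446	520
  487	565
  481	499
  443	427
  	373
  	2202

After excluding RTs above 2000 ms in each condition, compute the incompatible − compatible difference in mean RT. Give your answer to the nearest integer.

incompatible: exclude 2202
M(compatible) = 2776/6 = 462.667
M(incompatible) = 3258/7 = 465.429
Difference = 465.429 − 462.667 = 2.762 ms

3 ms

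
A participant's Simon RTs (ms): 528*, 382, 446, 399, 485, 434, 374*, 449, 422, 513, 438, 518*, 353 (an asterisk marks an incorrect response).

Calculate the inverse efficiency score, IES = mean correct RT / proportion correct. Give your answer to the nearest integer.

562 ms

Correct trials (n=10): 382, 446, 399, 485, 434, 449, 422, 513, 438, 353
Mean correct RT = 4321/10 = 432.1000 ms
Proportion correct = 10/13
IES = 432.1000 / (10/13) = 561.730 ms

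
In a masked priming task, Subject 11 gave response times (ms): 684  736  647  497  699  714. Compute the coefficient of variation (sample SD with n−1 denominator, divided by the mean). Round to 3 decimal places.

0.131

n = 6, Σ = 3977, M = 662.8333
Σ(x−M)² = 37478.833; s = √(37478.833/5) = 86.5781
CV = 86.5781 / 662.8333 = 0.13062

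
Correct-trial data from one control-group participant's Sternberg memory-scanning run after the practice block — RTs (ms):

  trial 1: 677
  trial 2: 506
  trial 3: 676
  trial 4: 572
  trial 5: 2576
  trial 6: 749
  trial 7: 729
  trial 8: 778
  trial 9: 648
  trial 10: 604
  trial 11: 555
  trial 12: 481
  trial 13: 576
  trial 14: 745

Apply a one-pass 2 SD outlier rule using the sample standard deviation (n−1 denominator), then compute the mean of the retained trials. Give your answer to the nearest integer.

n = 14, ΣRT = 10872, M = 776.571
Σ(x−M)² = 3600049.43; s = √(3600049.43/13) = 526.238
Cutoffs: 776.571 ± 2·526.238 → [-275.9, 1829.0]
Outside: 2576 → excluded.
Retained (n=13): Σ = 8296, mean = 8296/13 = 638.154

638 ms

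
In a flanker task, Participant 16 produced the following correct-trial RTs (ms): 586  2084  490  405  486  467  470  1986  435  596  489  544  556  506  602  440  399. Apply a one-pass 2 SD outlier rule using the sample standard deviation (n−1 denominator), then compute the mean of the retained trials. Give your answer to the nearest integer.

498 ms

n = 17, ΣRT = 11541, M = 678.882
Σ(x−M)² = 4234851.76; s = √(4234851.76/16) = 514.469
Cutoffs: 678.882 ± 2·514.469 → [-350.1, 1707.8]
Outside: 1986, 2084 → excluded.
Retained (n=15): Σ = 7471, mean = 7471/15 = 498.067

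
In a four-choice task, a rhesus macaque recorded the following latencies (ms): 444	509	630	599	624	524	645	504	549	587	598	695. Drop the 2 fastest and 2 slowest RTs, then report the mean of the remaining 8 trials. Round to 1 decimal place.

Sorted: 444, 504, 509, 524, 549, 587, 598, 599, 624, 630, 645, 695
Drop lowest 2 (444, 504) and highest 2 (645, 695)
Remaining (n=8): Σ = 4620, mean = 4620/8 = 577.500

577.5 ms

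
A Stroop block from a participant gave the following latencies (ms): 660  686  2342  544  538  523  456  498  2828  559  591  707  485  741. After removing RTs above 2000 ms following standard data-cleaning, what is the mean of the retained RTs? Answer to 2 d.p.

Excluded: 2342, 2828
Retained (n=12): Σ = 6988
Mean = 6988/12 = 582.3333

582.33 ms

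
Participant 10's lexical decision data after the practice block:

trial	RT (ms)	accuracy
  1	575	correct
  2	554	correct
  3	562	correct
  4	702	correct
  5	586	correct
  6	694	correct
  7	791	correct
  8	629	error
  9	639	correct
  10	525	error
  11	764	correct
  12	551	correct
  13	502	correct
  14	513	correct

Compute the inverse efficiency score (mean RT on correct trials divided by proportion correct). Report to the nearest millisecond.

Correct trials (n=12): 575, 554, 562, 702, 586, 694, 791, 639, 764, 551, 502, 513
Mean correct RT = 7433/12 = 619.4167 ms
Proportion correct = 12/14
IES = 619.4167 / (12/14) = 722.653 ms

723 ms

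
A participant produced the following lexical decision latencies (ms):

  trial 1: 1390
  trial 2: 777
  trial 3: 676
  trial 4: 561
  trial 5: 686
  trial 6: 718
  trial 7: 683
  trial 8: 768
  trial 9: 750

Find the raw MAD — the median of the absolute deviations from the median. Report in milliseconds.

Sorted: 561, 676, 683, 686, 718, 750, 768, 777, 1390 → median = 718
|x − 718|: 672, 59, 42, 157, 32, 0, 35, 50, 32
Sorted deviations: 0, 32, 32, 35, 42, 50, 59, 157, 672 → MAD = 42

42 ms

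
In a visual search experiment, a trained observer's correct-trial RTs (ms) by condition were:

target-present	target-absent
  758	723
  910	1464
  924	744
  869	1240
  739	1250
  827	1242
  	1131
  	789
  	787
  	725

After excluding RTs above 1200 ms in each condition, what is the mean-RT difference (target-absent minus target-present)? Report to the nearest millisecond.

target-absent: exclude 1464, 1240, 1250, 1242
M(target-present) = 5027/6 = 837.833
M(target-absent) = 4899/6 = 816.500
Difference = 816.500 − 837.833 = -21.333 ms

-21 ms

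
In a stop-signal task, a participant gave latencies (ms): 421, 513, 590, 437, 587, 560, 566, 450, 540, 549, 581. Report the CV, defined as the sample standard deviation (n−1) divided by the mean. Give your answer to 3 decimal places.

n = 11, Σ = 5794, M = 526.7273
Σ(x−M)² = 39208.182; s = √(39208.182/10) = 62.6164
CV = 62.6164 / 526.7273 = 0.11888

0.119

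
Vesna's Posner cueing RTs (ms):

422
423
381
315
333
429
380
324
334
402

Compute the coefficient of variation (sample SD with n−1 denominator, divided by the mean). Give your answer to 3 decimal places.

0.119

n = 10, Σ = 3743, M = 374.3000
Σ(x−M)² = 17860.100; s = √(17860.100/9) = 44.5472
CV = 44.5472 / 374.3000 = 0.11901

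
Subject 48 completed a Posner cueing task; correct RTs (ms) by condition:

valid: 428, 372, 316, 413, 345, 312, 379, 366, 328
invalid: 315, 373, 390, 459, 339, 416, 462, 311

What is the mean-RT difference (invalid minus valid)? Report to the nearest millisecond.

M(valid) = 3259/9 = 362.111
M(invalid) = 3065/8 = 383.125
Difference = 383.125 − 362.111 = 21.014 ms

21 ms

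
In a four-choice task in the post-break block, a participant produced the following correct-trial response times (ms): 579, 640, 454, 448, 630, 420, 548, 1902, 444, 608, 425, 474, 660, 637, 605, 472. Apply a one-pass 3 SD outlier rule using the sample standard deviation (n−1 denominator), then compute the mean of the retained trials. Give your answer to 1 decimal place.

536.3 ms

n = 16, ΣRT = 9946, M = 621.625
Σ(x−M)² = 1862465.75; s = √(1862465.75/15) = 352.370
Cutoffs: 621.625 ± 3·352.370 → [-435.5, 1678.7]
Outside: 1902 → excluded.
Retained (n=15): Σ = 8044, mean = 8044/15 = 536.267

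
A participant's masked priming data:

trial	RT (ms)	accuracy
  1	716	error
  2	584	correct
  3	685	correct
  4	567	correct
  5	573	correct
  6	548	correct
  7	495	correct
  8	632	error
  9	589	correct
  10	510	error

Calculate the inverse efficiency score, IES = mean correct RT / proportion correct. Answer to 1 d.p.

824.7 ms

Correct trials (n=7): 584, 685, 567, 573, 548, 495, 589
Mean correct RT = 4041/7 = 577.2857 ms
Proportion correct = 7/10
IES = 577.2857 / (7/10) = 824.694 ms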